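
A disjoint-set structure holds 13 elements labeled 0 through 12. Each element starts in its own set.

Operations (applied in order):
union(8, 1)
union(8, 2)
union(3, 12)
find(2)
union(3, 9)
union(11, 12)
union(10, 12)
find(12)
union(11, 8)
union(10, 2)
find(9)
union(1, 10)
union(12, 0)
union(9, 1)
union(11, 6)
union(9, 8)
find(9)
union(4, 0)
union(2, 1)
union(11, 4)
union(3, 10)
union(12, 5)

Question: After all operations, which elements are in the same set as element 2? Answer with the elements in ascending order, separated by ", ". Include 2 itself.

Answer: 0, 1, 2, 3, 4, 5, 6, 8, 9, 10, 11, 12

Derivation:
Step 1: union(8, 1) -> merged; set of 8 now {1, 8}
Step 2: union(8, 2) -> merged; set of 8 now {1, 2, 8}
Step 3: union(3, 12) -> merged; set of 3 now {3, 12}
Step 4: find(2) -> no change; set of 2 is {1, 2, 8}
Step 5: union(3, 9) -> merged; set of 3 now {3, 9, 12}
Step 6: union(11, 12) -> merged; set of 11 now {3, 9, 11, 12}
Step 7: union(10, 12) -> merged; set of 10 now {3, 9, 10, 11, 12}
Step 8: find(12) -> no change; set of 12 is {3, 9, 10, 11, 12}
Step 9: union(11, 8) -> merged; set of 11 now {1, 2, 3, 8, 9, 10, 11, 12}
Step 10: union(10, 2) -> already same set; set of 10 now {1, 2, 3, 8, 9, 10, 11, 12}
Step 11: find(9) -> no change; set of 9 is {1, 2, 3, 8, 9, 10, 11, 12}
Step 12: union(1, 10) -> already same set; set of 1 now {1, 2, 3, 8, 9, 10, 11, 12}
Step 13: union(12, 0) -> merged; set of 12 now {0, 1, 2, 3, 8, 9, 10, 11, 12}
Step 14: union(9, 1) -> already same set; set of 9 now {0, 1, 2, 3, 8, 9, 10, 11, 12}
Step 15: union(11, 6) -> merged; set of 11 now {0, 1, 2, 3, 6, 8, 9, 10, 11, 12}
Step 16: union(9, 8) -> already same set; set of 9 now {0, 1, 2, 3, 6, 8, 9, 10, 11, 12}
Step 17: find(9) -> no change; set of 9 is {0, 1, 2, 3, 6, 8, 9, 10, 11, 12}
Step 18: union(4, 0) -> merged; set of 4 now {0, 1, 2, 3, 4, 6, 8, 9, 10, 11, 12}
Step 19: union(2, 1) -> already same set; set of 2 now {0, 1, 2, 3, 4, 6, 8, 9, 10, 11, 12}
Step 20: union(11, 4) -> already same set; set of 11 now {0, 1, 2, 3, 4, 6, 8, 9, 10, 11, 12}
Step 21: union(3, 10) -> already same set; set of 3 now {0, 1, 2, 3, 4, 6, 8, 9, 10, 11, 12}
Step 22: union(12, 5) -> merged; set of 12 now {0, 1, 2, 3, 4, 5, 6, 8, 9, 10, 11, 12}
Component of 2: {0, 1, 2, 3, 4, 5, 6, 8, 9, 10, 11, 12}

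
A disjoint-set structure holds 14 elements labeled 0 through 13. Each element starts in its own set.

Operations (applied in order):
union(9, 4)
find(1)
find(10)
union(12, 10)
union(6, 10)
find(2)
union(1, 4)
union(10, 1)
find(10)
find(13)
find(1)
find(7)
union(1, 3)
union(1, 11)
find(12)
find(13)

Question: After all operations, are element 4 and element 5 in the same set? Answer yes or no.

Answer: no

Derivation:
Step 1: union(9, 4) -> merged; set of 9 now {4, 9}
Step 2: find(1) -> no change; set of 1 is {1}
Step 3: find(10) -> no change; set of 10 is {10}
Step 4: union(12, 10) -> merged; set of 12 now {10, 12}
Step 5: union(6, 10) -> merged; set of 6 now {6, 10, 12}
Step 6: find(2) -> no change; set of 2 is {2}
Step 7: union(1, 4) -> merged; set of 1 now {1, 4, 9}
Step 8: union(10, 1) -> merged; set of 10 now {1, 4, 6, 9, 10, 12}
Step 9: find(10) -> no change; set of 10 is {1, 4, 6, 9, 10, 12}
Step 10: find(13) -> no change; set of 13 is {13}
Step 11: find(1) -> no change; set of 1 is {1, 4, 6, 9, 10, 12}
Step 12: find(7) -> no change; set of 7 is {7}
Step 13: union(1, 3) -> merged; set of 1 now {1, 3, 4, 6, 9, 10, 12}
Step 14: union(1, 11) -> merged; set of 1 now {1, 3, 4, 6, 9, 10, 11, 12}
Step 15: find(12) -> no change; set of 12 is {1, 3, 4, 6, 9, 10, 11, 12}
Step 16: find(13) -> no change; set of 13 is {13}
Set of 4: {1, 3, 4, 6, 9, 10, 11, 12}; 5 is not a member.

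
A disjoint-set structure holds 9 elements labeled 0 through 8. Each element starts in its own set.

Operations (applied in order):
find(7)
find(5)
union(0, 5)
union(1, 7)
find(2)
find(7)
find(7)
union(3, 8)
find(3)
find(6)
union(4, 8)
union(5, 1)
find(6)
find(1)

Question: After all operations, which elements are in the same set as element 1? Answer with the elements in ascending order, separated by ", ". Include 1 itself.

Step 1: find(7) -> no change; set of 7 is {7}
Step 2: find(5) -> no change; set of 5 is {5}
Step 3: union(0, 5) -> merged; set of 0 now {0, 5}
Step 4: union(1, 7) -> merged; set of 1 now {1, 7}
Step 5: find(2) -> no change; set of 2 is {2}
Step 6: find(7) -> no change; set of 7 is {1, 7}
Step 7: find(7) -> no change; set of 7 is {1, 7}
Step 8: union(3, 8) -> merged; set of 3 now {3, 8}
Step 9: find(3) -> no change; set of 3 is {3, 8}
Step 10: find(6) -> no change; set of 6 is {6}
Step 11: union(4, 8) -> merged; set of 4 now {3, 4, 8}
Step 12: union(5, 1) -> merged; set of 5 now {0, 1, 5, 7}
Step 13: find(6) -> no change; set of 6 is {6}
Step 14: find(1) -> no change; set of 1 is {0, 1, 5, 7}
Component of 1: {0, 1, 5, 7}

Answer: 0, 1, 5, 7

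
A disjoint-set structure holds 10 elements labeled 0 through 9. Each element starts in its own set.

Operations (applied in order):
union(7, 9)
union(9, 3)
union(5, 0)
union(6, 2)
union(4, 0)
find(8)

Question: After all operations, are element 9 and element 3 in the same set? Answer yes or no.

Answer: yes

Derivation:
Step 1: union(7, 9) -> merged; set of 7 now {7, 9}
Step 2: union(9, 3) -> merged; set of 9 now {3, 7, 9}
Step 3: union(5, 0) -> merged; set of 5 now {0, 5}
Step 4: union(6, 2) -> merged; set of 6 now {2, 6}
Step 5: union(4, 0) -> merged; set of 4 now {0, 4, 5}
Step 6: find(8) -> no change; set of 8 is {8}
Set of 9: {3, 7, 9}; 3 is a member.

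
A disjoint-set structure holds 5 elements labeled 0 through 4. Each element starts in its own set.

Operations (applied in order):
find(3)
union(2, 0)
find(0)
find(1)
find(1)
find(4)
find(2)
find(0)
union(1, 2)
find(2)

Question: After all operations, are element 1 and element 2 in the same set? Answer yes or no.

Step 1: find(3) -> no change; set of 3 is {3}
Step 2: union(2, 0) -> merged; set of 2 now {0, 2}
Step 3: find(0) -> no change; set of 0 is {0, 2}
Step 4: find(1) -> no change; set of 1 is {1}
Step 5: find(1) -> no change; set of 1 is {1}
Step 6: find(4) -> no change; set of 4 is {4}
Step 7: find(2) -> no change; set of 2 is {0, 2}
Step 8: find(0) -> no change; set of 0 is {0, 2}
Step 9: union(1, 2) -> merged; set of 1 now {0, 1, 2}
Step 10: find(2) -> no change; set of 2 is {0, 1, 2}
Set of 1: {0, 1, 2}; 2 is a member.

Answer: yes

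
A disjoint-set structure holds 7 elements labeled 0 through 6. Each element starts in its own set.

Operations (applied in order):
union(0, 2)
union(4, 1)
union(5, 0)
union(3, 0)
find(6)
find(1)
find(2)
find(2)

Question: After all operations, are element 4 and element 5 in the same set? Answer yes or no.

Step 1: union(0, 2) -> merged; set of 0 now {0, 2}
Step 2: union(4, 1) -> merged; set of 4 now {1, 4}
Step 3: union(5, 0) -> merged; set of 5 now {0, 2, 5}
Step 4: union(3, 0) -> merged; set of 3 now {0, 2, 3, 5}
Step 5: find(6) -> no change; set of 6 is {6}
Step 6: find(1) -> no change; set of 1 is {1, 4}
Step 7: find(2) -> no change; set of 2 is {0, 2, 3, 5}
Step 8: find(2) -> no change; set of 2 is {0, 2, 3, 5}
Set of 4: {1, 4}; 5 is not a member.

Answer: no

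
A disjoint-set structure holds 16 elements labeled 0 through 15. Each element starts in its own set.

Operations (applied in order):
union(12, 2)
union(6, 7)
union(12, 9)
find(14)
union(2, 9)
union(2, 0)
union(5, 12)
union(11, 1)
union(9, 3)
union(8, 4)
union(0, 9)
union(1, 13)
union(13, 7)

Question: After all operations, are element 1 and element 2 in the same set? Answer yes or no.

Answer: no

Derivation:
Step 1: union(12, 2) -> merged; set of 12 now {2, 12}
Step 2: union(6, 7) -> merged; set of 6 now {6, 7}
Step 3: union(12, 9) -> merged; set of 12 now {2, 9, 12}
Step 4: find(14) -> no change; set of 14 is {14}
Step 5: union(2, 9) -> already same set; set of 2 now {2, 9, 12}
Step 6: union(2, 0) -> merged; set of 2 now {0, 2, 9, 12}
Step 7: union(5, 12) -> merged; set of 5 now {0, 2, 5, 9, 12}
Step 8: union(11, 1) -> merged; set of 11 now {1, 11}
Step 9: union(9, 3) -> merged; set of 9 now {0, 2, 3, 5, 9, 12}
Step 10: union(8, 4) -> merged; set of 8 now {4, 8}
Step 11: union(0, 9) -> already same set; set of 0 now {0, 2, 3, 5, 9, 12}
Step 12: union(1, 13) -> merged; set of 1 now {1, 11, 13}
Step 13: union(13, 7) -> merged; set of 13 now {1, 6, 7, 11, 13}
Set of 1: {1, 6, 7, 11, 13}; 2 is not a member.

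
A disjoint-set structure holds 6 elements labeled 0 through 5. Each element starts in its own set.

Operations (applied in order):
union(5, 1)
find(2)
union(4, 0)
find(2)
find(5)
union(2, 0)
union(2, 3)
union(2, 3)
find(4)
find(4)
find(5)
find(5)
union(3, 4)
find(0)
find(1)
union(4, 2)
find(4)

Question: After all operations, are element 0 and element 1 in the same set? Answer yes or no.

Step 1: union(5, 1) -> merged; set of 5 now {1, 5}
Step 2: find(2) -> no change; set of 2 is {2}
Step 3: union(4, 0) -> merged; set of 4 now {0, 4}
Step 4: find(2) -> no change; set of 2 is {2}
Step 5: find(5) -> no change; set of 5 is {1, 5}
Step 6: union(2, 0) -> merged; set of 2 now {0, 2, 4}
Step 7: union(2, 3) -> merged; set of 2 now {0, 2, 3, 4}
Step 8: union(2, 3) -> already same set; set of 2 now {0, 2, 3, 4}
Step 9: find(4) -> no change; set of 4 is {0, 2, 3, 4}
Step 10: find(4) -> no change; set of 4 is {0, 2, 3, 4}
Step 11: find(5) -> no change; set of 5 is {1, 5}
Step 12: find(5) -> no change; set of 5 is {1, 5}
Step 13: union(3, 4) -> already same set; set of 3 now {0, 2, 3, 4}
Step 14: find(0) -> no change; set of 0 is {0, 2, 3, 4}
Step 15: find(1) -> no change; set of 1 is {1, 5}
Step 16: union(4, 2) -> already same set; set of 4 now {0, 2, 3, 4}
Step 17: find(4) -> no change; set of 4 is {0, 2, 3, 4}
Set of 0: {0, 2, 3, 4}; 1 is not a member.

Answer: no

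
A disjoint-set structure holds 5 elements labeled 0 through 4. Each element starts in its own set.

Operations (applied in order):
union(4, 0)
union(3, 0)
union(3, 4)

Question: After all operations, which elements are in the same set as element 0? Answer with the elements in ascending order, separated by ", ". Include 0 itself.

Step 1: union(4, 0) -> merged; set of 4 now {0, 4}
Step 2: union(3, 0) -> merged; set of 3 now {0, 3, 4}
Step 3: union(3, 4) -> already same set; set of 3 now {0, 3, 4}
Component of 0: {0, 3, 4}

Answer: 0, 3, 4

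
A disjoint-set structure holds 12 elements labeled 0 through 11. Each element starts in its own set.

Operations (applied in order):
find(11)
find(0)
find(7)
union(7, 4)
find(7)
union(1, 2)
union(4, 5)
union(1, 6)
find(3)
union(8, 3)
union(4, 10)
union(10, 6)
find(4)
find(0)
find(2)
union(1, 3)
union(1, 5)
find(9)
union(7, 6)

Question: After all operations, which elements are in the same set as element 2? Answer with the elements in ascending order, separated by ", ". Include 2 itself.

Answer: 1, 2, 3, 4, 5, 6, 7, 8, 10

Derivation:
Step 1: find(11) -> no change; set of 11 is {11}
Step 2: find(0) -> no change; set of 0 is {0}
Step 3: find(7) -> no change; set of 7 is {7}
Step 4: union(7, 4) -> merged; set of 7 now {4, 7}
Step 5: find(7) -> no change; set of 7 is {4, 7}
Step 6: union(1, 2) -> merged; set of 1 now {1, 2}
Step 7: union(4, 5) -> merged; set of 4 now {4, 5, 7}
Step 8: union(1, 6) -> merged; set of 1 now {1, 2, 6}
Step 9: find(3) -> no change; set of 3 is {3}
Step 10: union(8, 3) -> merged; set of 8 now {3, 8}
Step 11: union(4, 10) -> merged; set of 4 now {4, 5, 7, 10}
Step 12: union(10, 6) -> merged; set of 10 now {1, 2, 4, 5, 6, 7, 10}
Step 13: find(4) -> no change; set of 4 is {1, 2, 4, 5, 6, 7, 10}
Step 14: find(0) -> no change; set of 0 is {0}
Step 15: find(2) -> no change; set of 2 is {1, 2, 4, 5, 6, 7, 10}
Step 16: union(1, 3) -> merged; set of 1 now {1, 2, 3, 4, 5, 6, 7, 8, 10}
Step 17: union(1, 5) -> already same set; set of 1 now {1, 2, 3, 4, 5, 6, 7, 8, 10}
Step 18: find(9) -> no change; set of 9 is {9}
Step 19: union(7, 6) -> already same set; set of 7 now {1, 2, 3, 4, 5, 6, 7, 8, 10}
Component of 2: {1, 2, 3, 4, 5, 6, 7, 8, 10}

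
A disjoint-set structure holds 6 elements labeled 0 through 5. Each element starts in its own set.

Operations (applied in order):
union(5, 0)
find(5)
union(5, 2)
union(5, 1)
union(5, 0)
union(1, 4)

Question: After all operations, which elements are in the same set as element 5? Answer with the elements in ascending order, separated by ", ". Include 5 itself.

Answer: 0, 1, 2, 4, 5

Derivation:
Step 1: union(5, 0) -> merged; set of 5 now {0, 5}
Step 2: find(5) -> no change; set of 5 is {0, 5}
Step 3: union(5, 2) -> merged; set of 5 now {0, 2, 5}
Step 4: union(5, 1) -> merged; set of 5 now {0, 1, 2, 5}
Step 5: union(5, 0) -> already same set; set of 5 now {0, 1, 2, 5}
Step 6: union(1, 4) -> merged; set of 1 now {0, 1, 2, 4, 5}
Component of 5: {0, 1, 2, 4, 5}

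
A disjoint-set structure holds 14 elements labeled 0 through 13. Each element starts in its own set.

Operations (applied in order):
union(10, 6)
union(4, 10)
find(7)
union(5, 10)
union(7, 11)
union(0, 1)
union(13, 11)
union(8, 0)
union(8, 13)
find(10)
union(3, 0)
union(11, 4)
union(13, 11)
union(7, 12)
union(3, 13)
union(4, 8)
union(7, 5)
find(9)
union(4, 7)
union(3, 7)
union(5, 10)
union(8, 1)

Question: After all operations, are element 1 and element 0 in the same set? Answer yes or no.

Step 1: union(10, 6) -> merged; set of 10 now {6, 10}
Step 2: union(4, 10) -> merged; set of 4 now {4, 6, 10}
Step 3: find(7) -> no change; set of 7 is {7}
Step 4: union(5, 10) -> merged; set of 5 now {4, 5, 6, 10}
Step 5: union(7, 11) -> merged; set of 7 now {7, 11}
Step 6: union(0, 1) -> merged; set of 0 now {0, 1}
Step 7: union(13, 11) -> merged; set of 13 now {7, 11, 13}
Step 8: union(8, 0) -> merged; set of 8 now {0, 1, 8}
Step 9: union(8, 13) -> merged; set of 8 now {0, 1, 7, 8, 11, 13}
Step 10: find(10) -> no change; set of 10 is {4, 5, 6, 10}
Step 11: union(3, 0) -> merged; set of 3 now {0, 1, 3, 7, 8, 11, 13}
Step 12: union(11, 4) -> merged; set of 11 now {0, 1, 3, 4, 5, 6, 7, 8, 10, 11, 13}
Step 13: union(13, 11) -> already same set; set of 13 now {0, 1, 3, 4, 5, 6, 7, 8, 10, 11, 13}
Step 14: union(7, 12) -> merged; set of 7 now {0, 1, 3, 4, 5, 6, 7, 8, 10, 11, 12, 13}
Step 15: union(3, 13) -> already same set; set of 3 now {0, 1, 3, 4, 5, 6, 7, 8, 10, 11, 12, 13}
Step 16: union(4, 8) -> already same set; set of 4 now {0, 1, 3, 4, 5, 6, 7, 8, 10, 11, 12, 13}
Step 17: union(7, 5) -> already same set; set of 7 now {0, 1, 3, 4, 5, 6, 7, 8, 10, 11, 12, 13}
Step 18: find(9) -> no change; set of 9 is {9}
Step 19: union(4, 7) -> already same set; set of 4 now {0, 1, 3, 4, 5, 6, 7, 8, 10, 11, 12, 13}
Step 20: union(3, 7) -> already same set; set of 3 now {0, 1, 3, 4, 5, 6, 7, 8, 10, 11, 12, 13}
Step 21: union(5, 10) -> already same set; set of 5 now {0, 1, 3, 4, 5, 6, 7, 8, 10, 11, 12, 13}
Step 22: union(8, 1) -> already same set; set of 8 now {0, 1, 3, 4, 5, 6, 7, 8, 10, 11, 12, 13}
Set of 1: {0, 1, 3, 4, 5, 6, 7, 8, 10, 11, 12, 13}; 0 is a member.

Answer: yes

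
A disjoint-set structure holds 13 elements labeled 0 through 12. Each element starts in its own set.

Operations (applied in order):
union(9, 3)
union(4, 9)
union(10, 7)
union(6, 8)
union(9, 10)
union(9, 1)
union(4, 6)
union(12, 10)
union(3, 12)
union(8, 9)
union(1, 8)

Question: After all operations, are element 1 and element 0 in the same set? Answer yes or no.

Answer: no

Derivation:
Step 1: union(9, 3) -> merged; set of 9 now {3, 9}
Step 2: union(4, 9) -> merged; set of 4 now {3, 4, 9}
Step 3: union(10, 7) -> merged; set of 10 now {7, 10}
Step 4: union(6, 8) -> merged; set of 6 now {6, 8}
Step 5: union(9, 10) -> merged; set of 9 now {3, 4, 7, 9, 10}
Step 6: union(9, 1) -> merged; set of 9 now {1, 3, 4, 7, 9, 10}
Step 7: union(4, 6) -> merged; set of 4 now {1, 3, 4, 6, 7, 8, 9, 10}
Step 8: union(12, 10) -> merged; set of 12 now {1, 3, 4, 6, 7, 8, 9, 10, 12}
Step 9: union(3, 12) -> already same set; set of 3 now {1, 3, 4, 6, 7, 8, 9, 10, 12}
Step 10: union(8, 9) -> already same set; set of 8 now {1, 3, 4, 6, 7, 8, 9, 10, 12}
Step 11: union(1, 8) -> already same set; set of 1 now {1, 3, 4, 6, 7, 8, 9, 10, 12}
Set of 1: {1, 3, 4, 6, 7, 8, 9, 10, 12}; 0 is not a member.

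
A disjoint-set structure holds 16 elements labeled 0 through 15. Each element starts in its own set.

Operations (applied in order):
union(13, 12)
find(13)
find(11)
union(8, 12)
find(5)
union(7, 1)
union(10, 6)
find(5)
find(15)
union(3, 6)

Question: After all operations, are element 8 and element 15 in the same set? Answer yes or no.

Step 1: union(13, 12) -> merged; set of 13 now {12, 13}
Step 2: find(13) -> no change; set of 13 is {12, 13}
Step 3: find(11) -> no change; set of 11 is {11}
Step 4: union(8, 12) -> merged; set of 8 now {8, 12, 13}
Step 5: find(5) -> no change; set of 5 is {5}
Step 6: union(7, 1) -> merged; set of 7 now {1, 7}
Step 7: union(10, 6) -> merged; set of 10 now {6, 10}
Step 8: find(5) -> no change; set of 5 is {5}
Step 9: find(15) -> no change; set of 15 is {15}
Step 10: union(3, 6) -> merged; set of 3 now {3, 6, 10}
Set of 8: {8, 12, 13}; 15 is not a member.

Answer: no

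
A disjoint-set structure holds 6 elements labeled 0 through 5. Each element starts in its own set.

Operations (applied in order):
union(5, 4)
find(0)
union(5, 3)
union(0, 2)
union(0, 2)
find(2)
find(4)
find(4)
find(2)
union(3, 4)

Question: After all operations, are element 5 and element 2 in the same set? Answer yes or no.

Step 1: union(5, 4) -> merged; set of 5 now {4, 5}
Step 2: find(0) -> no change; set of 0 is {0}
Step 3: union(5, 3) -> merged; set of 5 now {3, 4, 5}
Step 4: union(0, 2) -> merged; set of 0 now {0, 2}
Step 5: union(0, 2) -> already same set; set of 0 now {0, 2}
Step 6: find(2) -> no change; set of 2 is {0, 2}
Step 7: find(4) -> no change; set of 4 is {3, 4, 5}
Step 8: find(4) -> no change; set of 4 is {3, 4, 5}
Step 9: find(2) -> no change; set of 2 is {0, 2}
Step 10: union(3, 4) -> already same set; set of 3 now {3, 4, 5}
Set of 5: {3, 4, 5}; 2 is not a member.

Answer: no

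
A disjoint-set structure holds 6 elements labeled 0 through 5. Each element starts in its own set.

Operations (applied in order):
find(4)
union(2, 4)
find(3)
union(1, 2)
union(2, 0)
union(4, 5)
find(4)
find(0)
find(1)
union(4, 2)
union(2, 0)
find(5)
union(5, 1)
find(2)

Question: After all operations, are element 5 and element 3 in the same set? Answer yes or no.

Answer: no

Derivation:
Step 1: find(4) -> no change; set of 4 is {4}
Step 2: union(2, 4) -> merged; set of 2 now {2, 4}
Step 3: find(3) -> no change; set of 3 is {3}
Step 4: union(1, 2) -> merged; set of 1 now {1, 2, 4}
Step 5: union(2, 0) -> merged; set of 2 now {0, 1, 2, 4}
Step 6: union(4, 5) -> merged; set of 4 now {0, 1, 2, 4, 5}
Step 7: find(4) -> no change; set of 4 is {0, 1, 2, 4, 5}
Step 8: find(0) -> no change; set of 0 is {0, 1, 2, 4, 5}
Step 9: find(1) -> no change; set of 1 is {0, 1, 2, 4, 5}
Step 10: union(4, 2) -> already same set; set of 4 now {0, 1, 2, 4, 5}
Step 11: union(2, 0) -> already same set; set of 2 now {0, 1, 2, 4, 5}
Step 12: find(5) -> no change; set of 5 is {0, 1, 2, 4, 5}
Step 13: union(5, 1) -> already same set; set of 5 now {0, 1, 2, 4, 5}
Step 14: find(2) -> no change; set of 2 is {0, 1, 2, 4, 5}
Set of 5: {0, 1, 2, 4, 5}; 3 is not a member.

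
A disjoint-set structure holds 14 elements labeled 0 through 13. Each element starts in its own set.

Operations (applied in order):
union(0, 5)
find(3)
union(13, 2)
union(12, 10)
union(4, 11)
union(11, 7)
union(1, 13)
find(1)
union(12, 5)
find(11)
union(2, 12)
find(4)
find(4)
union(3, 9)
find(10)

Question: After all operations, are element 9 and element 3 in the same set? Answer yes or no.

Answer: yes

Derivation:
Step 1: union(0, 5) -> merged; set of 0 now {0, 5}
Step 2: find(3) -> no change; set of 3 is {3}
Step 3: union(13, 2) -> merged; set of 13 now {2, 13}
Step 4: union(12, 10) -> merged; set of 12 now {10, 12}
Step 5: union(4, 11) -> merged; set of 4 now {4, 11}
Step 6: union(11, 7) -> merged; set of 11 now {4, 7, 11}
Step 7: union(1, 13) -> merged; set of 1 now {1, 2, 13}
Step 8: find(1) -> no change; set of 1 is {1, 2, 13}
Step 9: union(12, 5) -> merged; set of 12 now {0, 5, 10, 12}
Step 10: find(11) -> no change; set of 11 is {4, 7, 11}
Step 11: union(2, 12) -> merged; set of 2 now {0, 1, 2, 5, 10, 12, 13}
Step 12: find(4) -> no change; set of 4 is {4, 7, 11}
Step 13: find(4) -> no change; set of 4 is {4, 7, 11}
Step 14: union(3, 9) -> merged; set of 3 now {3, 9}
Step 15: find(10) -> no change; set of 10 is {0, 1, 2, 5, 10, 12, 13}
Set of 9: {3, 9}; 3 is a member.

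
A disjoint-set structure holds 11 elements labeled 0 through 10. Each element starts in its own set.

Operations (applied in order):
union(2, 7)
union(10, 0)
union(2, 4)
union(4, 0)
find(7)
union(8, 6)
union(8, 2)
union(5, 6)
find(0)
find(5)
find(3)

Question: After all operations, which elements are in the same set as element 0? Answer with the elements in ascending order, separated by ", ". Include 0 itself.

Step 1: union(2, 7) -> merged; set of 2 now {2, 7}
Step 2: union(10, 0) -> merged; set of 10 now {0, 10}
Step 3: union(2, 4) -> merged; set of 2 now {2, 4, 7}
Step 4: union(4, 0) -> merged; set of 4 now {0, 2, 4, 7, 10}
Step 5: find(7) -> no change; set of 7 is {0, 2, 4, 7, 10}
Step 6: union(8, 6) -> merged; set of 8 now {6, 8}
Step 7: union(8, 2) -> merged; set of 8 now {0, 2, 4, 6, 7, 8, 10}
Step 8: union(5, 6) -> merged; set of 5 now {0, 2, 4, 5, 6, 7, 8, 10}
Step 9: find(0) -> no change; set of 0 is {0, 2, 4, 5, 6, 7, 8, 10}
Step 10: find(5) -> no change; set of 5 is {0, 2, 4, 5, 6, 7, 8, 10}
Step 11: find(3) -> no change; set of 3 is {3}
Component of 0: {0, 2, 4, 5, 6, 7, 8, 10}

Answer: 0, 2, 4, 5, 6, 7, 8, 10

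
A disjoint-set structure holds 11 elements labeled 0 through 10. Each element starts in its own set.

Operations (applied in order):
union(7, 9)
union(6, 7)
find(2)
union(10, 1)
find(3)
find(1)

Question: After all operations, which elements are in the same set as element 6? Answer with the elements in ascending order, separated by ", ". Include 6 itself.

Answer: 6, 7, 9

Derivation:
Step 1: union(7, 9) -> merged; set of 7 now {7, 9}
Step 2: union(6, 7) -> merged; set of 6 now {6, 7, 9}
Step 3: find(2) -> no change; set of 2 is {2}
Step 4: union(10, 1) -> merged; set of 10 now {1, 10}
Step 5: find(3) -> no change; set of 3 is {3}
Step 6: find(1) -> no change; set of 1 is {1, 10}
Component of 6: {6, 7, 9}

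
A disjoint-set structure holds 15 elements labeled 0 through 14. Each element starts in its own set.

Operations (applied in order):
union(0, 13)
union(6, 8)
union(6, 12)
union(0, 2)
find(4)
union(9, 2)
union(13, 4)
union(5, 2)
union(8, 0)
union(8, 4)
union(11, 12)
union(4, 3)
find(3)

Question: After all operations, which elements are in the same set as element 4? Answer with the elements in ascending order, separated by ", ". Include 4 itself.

Step 1: union(0, 13) -> merged; set of 0 now {0, 13}
Step 2: union(6, 8) -> merged; set of 6 now {6, 8}
Step 3: union(6, 12) -> merged; set of 6 now {6, 8, 12}
Step 4: union(0, 2) -> merged; set of 0 now {0, 2, 13}
Step 5: find(4) -> no change; set of 4 is {4}
Step 6: union(9, 2) -> merged; set of 9 now {0, 2, 9, 13}
Step 7: union(13, 4) -> merged; set of 13 now {0, 2, 4, 9, 13}
Step 8: union(5, 2) -> merged; set of 5 now {0, 2, 4, 5, 9, 13}
Step 9: union(8, 0) -> merged; set of 8 now {0, 2, 4, 5, 6, 8, 9, 12, 13}
Step 10: union(8, 4) -> already same set; set of 8 now {0, 2, 4, 5, 6, 8, 9, 12, 13}
Step 11: union(11, 12) -> merged; set of 11 now {0, 2, 4, 5, 6, 8, 9, 11, 12, 13}
Step 12: union(4, 3) -> merged; set of 4 now {0, 2, 3, 4, 5, 6, 8, 9, 11, 12, 13}
Step 13: find(3) -> no change; set of 3 is {0, 2, 3, 4, 5, 6, 8, 9, 11, 12, 13}
Component of 4: {0, 2, 3, 4, 5, 6, 8, 9, 11, 12, 13}

Answer: 0, 2, 3, 4, 5, 6, 8, 9, 11, 12, 13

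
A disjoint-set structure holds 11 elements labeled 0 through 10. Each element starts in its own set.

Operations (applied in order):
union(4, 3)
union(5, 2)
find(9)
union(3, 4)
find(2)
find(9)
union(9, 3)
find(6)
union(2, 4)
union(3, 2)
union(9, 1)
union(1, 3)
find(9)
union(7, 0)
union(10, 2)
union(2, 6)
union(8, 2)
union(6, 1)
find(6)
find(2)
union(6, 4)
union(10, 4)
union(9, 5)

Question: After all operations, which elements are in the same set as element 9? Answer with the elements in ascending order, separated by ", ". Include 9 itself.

Step 1: union(4, 3) -> merged; set of 4 now {3, 4}
Step 2: union(5, 2) -> merged; set of 5 now {2, 5}
Step 3: find(9) -> no change; set of 9 is {9}
Step 4: union(3, 4) -> already same set; set of 3 now {3, 4}
Step 5: find(2) -> no change; set of 2 is {2, 5}
Step 6: find(9) -> no change; set of 9 is {9}
Step 7: union(9, 3) -> merged; set of 9 now {3, 4, 9}
Step 8: find(6) -> no change; set of 6 is {6}
Step 9: union(2, 4) -> merged; set of 2 now {2, 3, 4, 5, 9}
Step 10: union(3, 2) -> already same set; set of 3 now {2, 3, 4, 5, 9}
Step 11: union(9, 1) -> merged; set of 9 now {1, 2, 3, 4, 5, 9}
Step 12: union(1, 3) -> already same set; set of 1 now {1, 2, 3, 4, 5, 9}
Step 13: find(9) -> no change; set of 9 is {1, 2, 3, 4, 5, 9}
Step 14: union(7, 0) -> merged; set of 7 now {0, 7}
Step 15: union(10, 2) -> merged; set of 10 now {1, 2, 3, 4, 5, 9, 10}
Step 16: union(2, 6) -> merged; set of 2 now {1, 2, 3, 4, 5, 6, 9, 10}
Step 17: union(8, 2) -> merged; set of 8 now {1, 2, 3, 4, 5, 6, 8, 9, 10}
Step 18: union(6, 1) -> already same set; set of 6 now {1, 2, 3, 4, 5, 6, 8, 9, 10}
Step 19: find(6) -> no change; set of 6 is {1, 2, 3, 4, 5, 6, 8, 9, 10}
Step 20: find(2) -> no change; set of 2 is {1, 2, 3, 4, 5, 6, 8, 9, 10}
Step 21: union(6, 4) -> already same set; set of 6 now {1, 2, 3, 4, 5, 6, 8, 9, 10}
Step 22: union(10, 4) -> already same set; set of 10 now {1, 2, 3, 4, 5, 6, 8, 9, 10}
Step 23: union(9, 5) -> already same set; set of 9 now {1, 2, 3, 4, 5, 6, 8, 9, 10}
Component of 9: {1, 2, 3, 4, 5, 6, 8, 9, 10}

Answer: 1, 2, 3, 4, 5, 6, 8, 9, 10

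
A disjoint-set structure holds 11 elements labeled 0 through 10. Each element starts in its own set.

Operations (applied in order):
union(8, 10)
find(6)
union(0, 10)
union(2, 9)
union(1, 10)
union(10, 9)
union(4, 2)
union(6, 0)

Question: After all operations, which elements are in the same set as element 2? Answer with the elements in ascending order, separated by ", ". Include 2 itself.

Step 1: union(8, 10) -> merged; set of 8 now {8, 10}
Step 2: find(6) -> no change; set of 6 is {6}
Step 3: union(0, 10) -> merged; set of 0 now {0, 8, 10}
Step 4: union(2, 9) -> merged; set of 2 now {2, 9}
Step 5: union(1, 10) -> merged; set of 1 now {0, 1, 8, 10}
Step 6: union(10, 9) -> merged; set of 10 now {0, 1, 2, 8, 9, 10}
Step 7: union(4, 2) -> merged; set of 4 now {0, 1, 2, 4, 8, 9, 10}
Step 8: union(6, 0) -> merged; set of 6 now {0, 1, 2, 4, 6, 8, 9, 10}
Component of 2: {0, 1, 2, 4, 6, 8, 9, 10}

Answer: 0, 1, 2, 4, 6, 8, 9, 10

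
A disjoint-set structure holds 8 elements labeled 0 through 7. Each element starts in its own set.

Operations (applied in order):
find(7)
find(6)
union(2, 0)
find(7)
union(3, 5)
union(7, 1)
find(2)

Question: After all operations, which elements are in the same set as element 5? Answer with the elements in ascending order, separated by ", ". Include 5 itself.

Step 1: find(7) -> no change; set of 7 is {7}
Step 2: find(6) -> no change; set of 6 is {6}
Step 3: union(2, 0) -> merged; set of 2 now {0, 2}
Step 4: find(7) -> no change; set of 7 is {7}
Step 5: union(3, 5) -> merged; set of 3 now {3, 5}
Step 6: union(7, 1) -> merged; set of 7 now {1, 7}
Step 7: find(2) -> no change; set of 2 is {0, 2}
Component of 5: {3, 5}

Answer: 3, 5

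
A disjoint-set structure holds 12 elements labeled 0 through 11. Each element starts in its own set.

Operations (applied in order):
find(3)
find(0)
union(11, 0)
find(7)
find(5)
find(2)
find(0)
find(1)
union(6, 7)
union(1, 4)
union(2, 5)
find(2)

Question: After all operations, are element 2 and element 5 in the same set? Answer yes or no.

Answer: yes

Derivation:
Step 1: find(3) -> no change; set of 3 is {3}
Step 2: find(0) -> no change; set of 0 is {0}
Step 3: union(11, 0) -> merged; set of 11 now {0, 11}
Step 4: find(7) -> no change; set of 7 is {7}
Step 5: find(5) -> no change; set of 5 is {5}
Step 6: find(2) -> no change; set of 2 is {2}
Step 7: find(0) -> no change; set of 0 is {0, 11}
Step 8: find(1) -> no change; set of 1 is {1}
Step 9: union(6, 7) -> merged; set of 6 now {6, 7}
Step 10: union(1, 4) -> merged; set of 1 now {1, 4}
Step 11: union(2, 5) -> merged; set of 2 now {2, 5}
Step 12: find(2) -> no change; set of 2 is {2, 5}
Set of 2: {2, 5}; 5 is a member.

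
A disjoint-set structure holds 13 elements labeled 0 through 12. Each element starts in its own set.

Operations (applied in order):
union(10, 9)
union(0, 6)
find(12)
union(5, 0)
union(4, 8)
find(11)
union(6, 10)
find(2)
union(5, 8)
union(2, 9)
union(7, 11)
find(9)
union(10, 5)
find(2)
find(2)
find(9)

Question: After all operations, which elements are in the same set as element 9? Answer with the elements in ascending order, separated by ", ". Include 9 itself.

Answer: 0, 2, 4, 5, 6, 8, 9, 10

Derivation:
Step 1: union(10, 9) -> merged; set of 10 now {9, 10}
Step 2: union(0, 6) -> merged; set of 0 now {0, 6}
Step 3: find(12) -> no change; set of 12 is {12}
Step 4: union(5, 0) -> merged; set of 5 now {0, 5, 6}
Step 5: union(4, 8) -> merged; set of 4 now {4, 8}
Step 6: find(11) -> no change; set of 11 is {11}
Step 7: union(6, 10) -> merged; set of 6 now {0, 5, 6, 9, 10}
Step 8: find(2) -> no change; set of 2 is {2}
Step 9: union(5, 8) -> merged; set of 5 now {0, 4, 5, 6, 8, 9, 10}
Step 10: union(2, 9) -> merged; set of 2 now {0, 2, 4, 5, 6, 8, 9, 10}
Step 11: union(7, 11) -> merged; set of 7 now {7, 11}
Step 12: find(9) -> no change; set of 9 is {0, 2, 4, 5, 6, 8, 9, 10}
Step 13: union(10, 5) -> already same set; set of 10 now {0, 2, 4, 5, 6, 8, 9, 10}
Step 14: find(2) -> no change; set of 2 is {0, 2, 4, 5, 6, 8, 9, 10}
Step 15: find(2) -> no change; set of 2 is {0, 2, 4, 5, 6, 8, 9, 10}
Step 16: find(9) -> no change; set of 9 is {0, 2, 4, 5, 6, 8, 9, 10}
Component of 9: {0, 2, 4, 5, 6, 8, 9, 10}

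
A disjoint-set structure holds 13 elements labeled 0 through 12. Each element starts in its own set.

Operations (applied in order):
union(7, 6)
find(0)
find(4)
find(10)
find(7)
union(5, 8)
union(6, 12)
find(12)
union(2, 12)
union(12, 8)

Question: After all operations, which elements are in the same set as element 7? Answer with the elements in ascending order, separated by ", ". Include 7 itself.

Step 1: union(7, 6) -> merged; set of 7 now {6, 7}
Step 2: find(0) -> no change; set of 0 is {0}
Step 3: find(4) -> no change; set of 4 is {4}
Step 4: find(10) -> no change; set of 10 is {10}
Step 5: find(7) -> no change; set of 7 is {6, 7}
Step 6: union(5, 8) -> merged; set of 5 now {5, 8}
Step 7: union(6, 12) -> merged; set of 6 now {6, 7, 12}
Step 8: find(12) -> no change; set of 12 is {6, 7, 12}
Step 9: union(2, 12) -> merged; set of 2 now {2, 6, 7, 12}
Step 10: union(12, 8) -> merged; set of 12 now {2, 5, 6, 7, 8, 12}
Component of 7: {2, 5, 6, 7, 8, 12}

Answer: 2, 5, 6, 7, 8, 12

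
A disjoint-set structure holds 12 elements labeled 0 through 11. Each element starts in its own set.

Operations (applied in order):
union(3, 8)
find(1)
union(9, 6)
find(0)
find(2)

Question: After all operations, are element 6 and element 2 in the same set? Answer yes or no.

Answer: no

Derivation:
Step 1: union(3, 8) -> merged; set of 3 now {3, 8}
Step 2: find(1) -> no change; set of 1 is {1}
Step 3: union(9, 6) -> merged; set of 9 now {6, 9}
Step 4: find(0) -> no change; set of 0 is {0}
Step 5: find(2) -> no change; set of 2 is {2}
Set of 6: {6, 9}; 2 is not a member.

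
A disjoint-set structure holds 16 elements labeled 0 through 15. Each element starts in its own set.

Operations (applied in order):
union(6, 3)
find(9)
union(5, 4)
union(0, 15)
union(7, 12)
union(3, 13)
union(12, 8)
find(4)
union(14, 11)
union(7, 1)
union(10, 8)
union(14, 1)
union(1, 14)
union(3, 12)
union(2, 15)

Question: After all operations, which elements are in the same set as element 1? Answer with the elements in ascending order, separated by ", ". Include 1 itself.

Step 1: union(6, 3) -> merged; set of 6 now {3, 6}
Step 2: find(9) -> no change; set of 9 is {9}
Step 3: union(5, 4) -> merged; set of 5 now {4, 5}
Step 4: union(0, 15) -> merged; set of 0 now {0, 15}
Step 5: union(7, 12) -> merged; set of 7 now {7, 12}
Step 6: union(3, 13) -> merged; set of 3 now {3, 6, 13}
Step 7: union(12, 8) -> merged; set of 12 now {7, 8, 12}
Step 8: find(4) -> no change; set of 4 is {4, 5}
Step 9: union(14, 11) -> merged; set of 14 now {11, 14}
Step 10: union(7, 1) -> merged; set of 7 now {1, 7, 8, 12}
Step 11: union(10, 8) -> merged; set of 10 now {1, 7, 8, 10, 12}
Step 12: union(14, 1) -> merged; set of 14 now {1, 7, 8, 10, 11, 12, 14}
Step 13: union(1, 14) -> already same set; set of 1 now {1, 7, 8, 10, 11, 12, 14}
Step 14: union(3, 12) -> merged; set of 3 now {1, 3, 6, 7, 8, 10, 11, 12, 13, 14}
Step 15: union(2, 15) -> merged; set of 2 now {0, 2, 15}
Component of 1: {1, 3, 6, 7, 8, 10, 11, 12, 13, 14}

Answer: 1, 3, 6, 7, 8, 10, 11, 12, 13, 14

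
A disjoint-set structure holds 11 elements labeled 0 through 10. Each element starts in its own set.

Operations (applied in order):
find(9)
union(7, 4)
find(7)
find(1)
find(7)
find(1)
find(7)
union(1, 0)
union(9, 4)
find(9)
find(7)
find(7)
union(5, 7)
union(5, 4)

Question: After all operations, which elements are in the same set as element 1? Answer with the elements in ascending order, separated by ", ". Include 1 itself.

Step 1: find(9) -> no change; set of 9 is {9}
Step 2: union(7, 4) -> merged; set of 7 now {4, 7}
Step 3: find(7) -> no change; set of 7 is {4, 7}
Step 4: find(1) -> no change; set of 1 is {1}
Step 5: find(7) -> no change; set of 7 is {4, 7}
Step 6: find(1) -> no change; set of 1 is {1}
Step 7: find(7) -> no change; set of 7 is {4, 7}
Step 8: union(1, 0) -> merged; set of 1 now {0, 1}
Step 9: union(9, 4) -> merged; set of 9 now {4, 7, 9}
Step 10: find(9) -> no change; set of 9 is {4, 7, 9}
Step 11: find(7) -> no change; set of 7 is {4, 7, 9}
Step 12: find(7) -> no change; set of 7 is {4, 7, 9}
Step 13: union(5, 7) -> merged; set of 5 now {4, 5, 7, 9}
Step 14: union(5, 4) -> already same set; set of 5 now {4, 5, 7, 9}
Component of 1: {0, 1}

Answer: 0, 1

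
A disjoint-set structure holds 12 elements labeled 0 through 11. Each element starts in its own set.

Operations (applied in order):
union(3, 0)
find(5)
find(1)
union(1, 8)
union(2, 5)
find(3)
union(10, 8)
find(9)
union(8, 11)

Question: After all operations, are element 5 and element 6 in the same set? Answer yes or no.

Step 1: union(3, 0) -> merged; set of 3 now {0, 3}
Step 2: find(5) -> no change; set of 5 is {5}
Step 3: find(1) -> no change; set of 1 is {1}
Step 4: union(1, 8) -> merged; set of 1 now {1, 8}
Step 5: union(2, 5) -> merged; set of 2 now {2, 5}
Step 6: find(3) -> no change; set of 3 is {0, 3}
Step 7: union(10, 8) -> merged; set of 10 now {1, 8, 10}
Step 8: find(9) -> no change; set of 9 is {9}
Step 9: union(8, 11) -> merged; set of 8 now {1, 8, 10, 11}
Set of 5: {2, 5}; 6 is not a member.

Answer: no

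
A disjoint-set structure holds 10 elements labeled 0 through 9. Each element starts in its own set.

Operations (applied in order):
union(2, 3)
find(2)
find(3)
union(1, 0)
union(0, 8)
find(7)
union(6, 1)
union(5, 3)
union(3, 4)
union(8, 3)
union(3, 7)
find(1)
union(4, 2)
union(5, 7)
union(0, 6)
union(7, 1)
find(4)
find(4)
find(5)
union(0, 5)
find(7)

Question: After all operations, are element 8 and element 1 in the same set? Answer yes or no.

Step 1: union(2, 3) -> merged; set of 2 now {2, 3}
Step 2: find(2) -> no change; set of 2 is {2, 3}
Step 3: find(3) -> no change; set of 3 is {2, 3}
Step 4: union(1, 0) -> merged; set of 1 now {0, 1}
Step 5: union(0, 8) -> merged; set of 0 now {0, 1, 8}
Step 6: find(7) -> no change; set of 7 is {7}
Step 7: union(6, 1) -> merged; set of 6 now {0, 1, 6, 8}
Step 8: union(5, 3) -> merged; set of 5 now {2, 3, 5}
Step 9: union(3, 4) -> merged; set of 3 now {2, 3, 4, 5}
Step 10: union(8, 3) -> merged; set of 8 now {0, 1, 2, 3, 4, 5, 6, 8}
Step 11: union(3, 7) -> merged; set of 3 now {0, 1, 2, 3, 4, 5, 6, 7, 8}
Step 12: find(1) -> no change; set of 1 is {0, 1, 2, 3, 4, 5, 6, 7, 8}
Step 13: union(4, 2) -> already same set; set of 4 now {0, 1, 2, 3, 4, 5, 6, 7, 8}
Step 14: union(5, 7) -> already same set; set of 5 now {0, 1, 2, 3, 4, 5, 6, 7, 8}
Step 15: union(0, 6) -> already same set; set of 0 now {0, 1, 2, 3, 4, 5, 6, 7, 8}
Step 16: union(7, 1) -> already same set; set of 7 now {0, 1, 2, 3, 4, 5, 6, 7, 8}
Step 17: find(4) -> no change; set of 4 is {0, 1, 2, 3, 4, 5, 6, 7, 8}
Step 18: find(4) -> no change; set of 4 is {0, 1, 2, 3, 4, 5, 6, 7, 8}
Step 19: find(5) -> no change; set of 5 is {0, 1, 2, 3, 4, 5, 6, 7, 8}
Step 20: union(0, 5) -> already same set; set of 0 now {0, 1, 2, 3, 4, 5, 6, 7, 8}
Step 21: find(7) -> no change; set of 7 is {0, 1, 2, 3, 4, 5, 6, 7, 8}
Set of 8: {0, 1, 2, 3, 4, 5, 6, 7, 8}; 1 is a member.

Answer: yes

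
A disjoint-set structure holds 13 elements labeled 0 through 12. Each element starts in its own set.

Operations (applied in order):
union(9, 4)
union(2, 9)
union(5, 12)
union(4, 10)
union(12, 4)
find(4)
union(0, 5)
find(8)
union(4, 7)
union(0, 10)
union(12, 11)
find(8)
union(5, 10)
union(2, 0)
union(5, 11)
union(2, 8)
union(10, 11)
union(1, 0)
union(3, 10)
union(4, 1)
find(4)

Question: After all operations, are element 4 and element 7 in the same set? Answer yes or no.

Answer: yes

Derivation:
Step 1: union(9, 4) -> merged; set of 9 now {4, 9}
Step 2: union(2, 9) -> merged; set of 2 now {2, 4, 9}
Step 3: union(5, 12) -> merged; set of 5 now {5, 12}
Step 4: union(4, 10) -> merged; set of 4 now {2, 4, 9, 10}
Step 5: union(12, 4) -> merged; set of 12 now {2, 4, 5, 9, 10, 12}
Step 6: find(4) -> no change; set of 4 is {2, 4, 5, 9, 10, 12}
Step 7: union(0, 5) -> merged; set of 0 now {0, 2, 4, 5, 9, 10, 12}
Step 8: find(8) -> no change; set of 8 is {8}
Step 9: union(4, 7) -> merged; set of 4 now {0, 2, 4, 5, 7, 9, 10, 12}
Step 10: union(0, 10) -> already same set; set of 0 now {0, 2, 4, 5, 7, 9, 10, 12}
Step 11: union(12, 11) -> merged; set of 12 now {0, 2, 4, 5, 7, 9, 10, 11, 12}
Step 12: find(8) -> no change; set of 8 is {8}
Step 13: union(5, 10) -> already same set; set of 5 now {0, 2, 4, 5, 7, 9, 10, 11, 12}
Step 14: union(2, 0) -> already same set; set of 2 now {0, 2, 4, 5, 7, 9, 10, 11, 12}
Step 15: union(5, 11) -> already same set; set of 5 now {0, 2, 4, 5, 7, 9, 10, 11, 12}
Step 16: union(2, 8) -> merged; set of 2 now {0, 2, 4, 5, 7, 8, 9, 10, 11, 12}
Step 17: union(10, 11) -> already same set; set of 10 now {0, 2, 4, 5, 7, 8, 9, 10, 11, 12}
Step 18: union(1, 0) -> merged; set of 1 now {0, 1, 2, 4, 5, 7, 8, 9, 10, 11, 12}
Step 19: union(3, 10) -> merged; set of 3 now {0, 1, 2, 3, 4, 5, 7, 8, 9, 10, 11, 12}
Step 20: union(4, 1) -> already same set; set of 4 now {0, 1, 2, 3, 4, 5, 7, 8, 9, 10, 11, 12}
Step 21: find(4) -> no change; set of 4 is {0, 1, 2, 3, 4, 5, 7, 8, 9, 10, 11, 12}
Set of 4: {0, 1, 2, 3, 4, 5, 7, 8, 9, 10, 11, 12}; 7 is a member.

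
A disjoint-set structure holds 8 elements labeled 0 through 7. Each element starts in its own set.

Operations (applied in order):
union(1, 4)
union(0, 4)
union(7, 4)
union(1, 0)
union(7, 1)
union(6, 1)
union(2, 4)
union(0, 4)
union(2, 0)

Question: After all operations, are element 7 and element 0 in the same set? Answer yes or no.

Answer: yes

Derivation:
Step 1: union(1, 4) -> merged; set of 1 now {1, 4}
Step 2: union(0, 4) -> merged; set of 0 now {0, 1, 4}
Step 3: union(7, 4) -> merged; set of 7 now {0, 1, 4, 7}
Step 4: union(1, 0) -> already same set; set of 1 now {0, 1, 4, 7}
Step 5: union(7, 1) -> already same set; set of 7 now {0, 1, 4, 7}
Step 6: union(6, 1) -> merged; set of 6 now {0, 1, 4, 6, 7}
Step 7: union(2, 4) -> merged; set of 2 now {0, 1, 2, 4, 6, 7}
Step 8: union(0, 4) -> already same set; set of 0 now {0, 1, 2, 4, 6, 7}
Step 9: union(2, 0) -> already same set; set of 2 now {0, 1, 2, 4, 6, 7}
Set of 7: {0, 1, 2, 4, 6, 7}; 0 is a member.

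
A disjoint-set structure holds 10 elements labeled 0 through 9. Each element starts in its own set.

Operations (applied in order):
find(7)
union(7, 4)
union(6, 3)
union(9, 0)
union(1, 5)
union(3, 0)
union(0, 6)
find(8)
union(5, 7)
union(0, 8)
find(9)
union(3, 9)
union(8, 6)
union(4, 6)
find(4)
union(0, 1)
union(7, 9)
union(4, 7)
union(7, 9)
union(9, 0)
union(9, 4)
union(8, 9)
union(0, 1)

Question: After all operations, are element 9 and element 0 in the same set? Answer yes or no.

Step 1: find(7) -> no change; set of 7 is {7}
Step 2: union(7, 4) -> merged; set of 7 now {4, 7}
Step 3: union(6, 3) -> merged; set of 6 now {3, 6}
Step 4: union(9, 0) -> merged; set of 9 now {0, 9}
Step 5: union(1, 5) -> merged; set of 1 now {1, 5}
Step 6: union(3, 0) -> merged; set of 3 now {0, 3, 6, 9}
Step 7: union(0, 6) -> already same set; set of 0 now {0, 3, 6, 9}
Step 8: find(8) -> no change; set of 8 is {8}
Step 9: union(5, 7) -> merged; set of 5 now {1, 4, 5, 7}
Step 10: union(0, 8) -> merged; set of 0 now {0, 3, 6, 8, 9}
Step 11: find(9) -> no change; set of 9 is {0, 3, 6, 8, 9}
Step 12: union(3, 9) -> already same set; set of 3 now {0, 3, 6, 8, 9}
Step 13: union(8, 6) -> already same set; set of 8 now {0, 3, 6, 8, 9}
Step 14: union(4, 6) -> merged; set of 4 now {0, 1, 3, 4, 5, 6, 7, 8, 9}
Step 15: find(4) -> no change; set of 4 is {0, 1, 3, 4, 5, 6, 7, 8, 9}
Step 16: union(0, 1) -> already same set; set of 0 now {0, 1, 3, 4, 5, 6, 7, 8, 9}
Step 17: union(7, 9) -> already same set; set of 7 now {0, 1, 3, 4, 5, 6, 7, 8, 9}
Step 18: union(4, 7) -> already same set; set of 4 now {0, 1, 3, 4, 5, 6, 7, 8, 9}
Step 19: union(7, 9) -> already same set; set of 7 now {0, 1, 3, 4, 5, 6, 7, 8, 9}
Step 20: union(9, 0) -> already same set; set of 9 now {0, 1, 3, 4, 5, 6, 7, 8, 9}
Step 21: union(9, 4) -> already same set; set of 9 now {0, 1, 3, 4, 5, 6, 7, 8, 9}
Step 22: union(8, 9) -> already same set; set of 8 now {0, 1, 3, 4, 5, 6, 7, 8, 9}
Step 23: union(0, 1) -> already same set; set of 0 now {0, 1, 3, 4, 5, 6, 7, 8, 9}
Set of 9: {0, 1, 3, 4, 5, 6, 7, 8, 9}; 0 is a member.

Answer: yes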